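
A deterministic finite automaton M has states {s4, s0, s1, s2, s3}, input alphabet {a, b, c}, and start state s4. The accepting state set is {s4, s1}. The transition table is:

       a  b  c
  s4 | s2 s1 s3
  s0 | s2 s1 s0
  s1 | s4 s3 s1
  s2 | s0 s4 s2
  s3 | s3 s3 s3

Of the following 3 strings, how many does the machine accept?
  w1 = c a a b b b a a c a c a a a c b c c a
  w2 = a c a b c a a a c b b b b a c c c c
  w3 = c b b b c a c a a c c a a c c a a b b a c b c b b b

0

w1:
  start at s4
  read 'c': s4 → s3
  read 'a': s3 → s3
  read 'a': s3 → s3
  read 'b': s3 → s3
  read 'b': s3 → s3
  read 'b': s3 → s3
  read 'a': s3 → s3
  read 'a': s3 → s3
  read 'c': s3 → s3
  read 'a': s3 → s3
  read 'c': s3 → s3
  read 'a': s3 → s3
  read 'a': s3 → s3
  read 'a': s3 → s3
  read 'c': s3 → s3
  read 'b': s3 → s3
  read 'c': s3 → s3
  read 'c': s3 → s3
  read 'a': s3 → s3
  end s3, rejected
w2:
  start at s4
  read 'a': s4 → s2
  read 'c': s2 → s2
  read 'a': s2 → s0
  read 'b': s0 → s1
  read 'c': s1 → s1
  read 'a': s1 → s4
  read 'a': s4 → s2
  read 'a': s2 → s0
  read 'c': s0 → s0
  read 'b': s0 → s1
  read 'b': s1 → s3
  read 'b': s3 → s3
  read 'b': s3 → s3
  read 'a': s3 → s3
  read 'c': s3 → s3
  read 'c': s3 → s3
  read 'c': s3 → s3
  read 'c': s3 → s3
  end s3, rejected
w3:
  start at s4
  read 'c': s4 → s3
  read 'b': s3 → s3
  read 'b': s3 → s3
  read 'b': s3 → s3
  read 'c': s3 → s3
  read 'a': s3 → s3
  read 'c': s3 → s3
  read 'a': s3 → s3
  read 'a': s3 → s3
  read 'c': s3 → s3
  read 'c': s3 → s3
  read 'a': s3 → s3
  read 'a': s3 → s3
  read 'c': s3 → s3
  read 'c': s3 → s3
  read 'a': s3 → s3
  read 'a': s3 → s3
  read 'b': s3 → s3
  read 'b': s3 → s3
  read 'a': s3 → s3
  read 'c': s3 → s3
  read 'b': s3 → s3
  read 'c': s3 → s3
  read 'b': s3 → s3
  read 'b': s3 → s3
  read 'b': s3 → s3
  end s3, rejected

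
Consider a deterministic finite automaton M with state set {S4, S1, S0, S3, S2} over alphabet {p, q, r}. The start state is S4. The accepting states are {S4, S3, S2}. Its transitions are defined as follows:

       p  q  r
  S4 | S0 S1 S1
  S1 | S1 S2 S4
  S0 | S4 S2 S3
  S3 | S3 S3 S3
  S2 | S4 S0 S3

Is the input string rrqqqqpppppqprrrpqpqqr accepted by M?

Yes

Trace: S4 -r-> S1 -r-> S4 -q-> S1 -q-> S2 -q-> S0 -q-> S2 -p-> S4 -p-> S0 -p-> S4 -p-> S0 -p-> S4 -q-> S1 -p-> S1 -r-> S4 -r-> S1 -r-> S4 -p-> S0 -q-> S2 -p-> S4 -q-> S1 -q-> S2 -r-> S3
End state S3 is accepting.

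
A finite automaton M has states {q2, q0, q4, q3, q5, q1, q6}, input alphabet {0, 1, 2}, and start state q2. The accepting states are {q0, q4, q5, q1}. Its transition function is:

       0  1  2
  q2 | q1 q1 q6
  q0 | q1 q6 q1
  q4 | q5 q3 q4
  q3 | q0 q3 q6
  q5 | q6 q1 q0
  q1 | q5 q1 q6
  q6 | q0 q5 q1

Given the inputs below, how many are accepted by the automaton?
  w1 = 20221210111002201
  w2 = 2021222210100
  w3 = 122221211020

1

w1:
  start at q2
  read '2': q2 → q6
  read '0': q6 → q0
  read '2': q0 → q1
  read '2': q1 → q6
  read '1': q6 → q5
  read '2': q5 → q0
  read '1': q0 → q6
  read '0': q6 → q0
  read '1': q0 → q6
  read '1': q6 → q5
  read '1': q5 → q1
  read '0': q1 → q5
  read '0': q5 → q6
  read '2': q6 → q1
  read '2': q1 → q6
  read '0': q6 → q0
  read '1': q0 → q6
  end q6, rejected
w2:
  start at q2
  read '2': q2 → q6
  read '0': q6 → q0
  read '2': q0 → q1
  read '1': q1 → q1
  read '2': q1 → q6
  read '2': q6 → q1
  read '2': q1 → q6
  read '2': q6 → q1
  read '1': q1 → q1
  read '0': q1 → q5
  read '1': q5 → q1
  read '0': q1 → q5
  read '0': q5 → q6
  end q6, rejected
w3:
  start at q2
  read '1': q2 → q1
  read '2': q1 → q6
  read '2': q6 → q1
  read '2': q1 → q6
  read '2': q6 → q1
  read '1': q1 → q1
  read '2': q1 → q6
  read '1': q6 → q5
  read '1': q5 → q1
  read '0': q1 → q5
  read '2': q5 → q0
  read '0': q0 → q1
  end q1, accepted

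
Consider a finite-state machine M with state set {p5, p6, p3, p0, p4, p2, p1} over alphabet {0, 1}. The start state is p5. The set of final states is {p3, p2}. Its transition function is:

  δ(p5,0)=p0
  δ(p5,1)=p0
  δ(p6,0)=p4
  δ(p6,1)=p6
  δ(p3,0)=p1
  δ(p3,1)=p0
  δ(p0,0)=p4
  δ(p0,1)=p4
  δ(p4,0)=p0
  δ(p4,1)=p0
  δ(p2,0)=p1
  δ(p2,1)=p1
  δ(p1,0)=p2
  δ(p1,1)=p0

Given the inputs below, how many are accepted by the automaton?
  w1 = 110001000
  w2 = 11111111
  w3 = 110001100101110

w1:
  start at p5
  read '1': p5 → p0
  read '1': p0 → p4
  read '0': p4 → p0
  read '0': p0 → p4
  read '0': p4 → p0
  read '1': p0 → p4
  read '0': p4 → p0
  read '0': p0 → p4
  read '0': p4 → p0
  end p0, rejected
w2:
  start at p5
  read '1': p5 → p0
  read '1': p0 → p4
  read '1': p4 → p0
  read '1': p0 → p4
  read '1': p4 → p0
  read '1': p0 → p4
  read '1': p4 → p0
  read '1': p0 → p4
  end p4, rejected
w3:
  start at p5
  read '1': p5 → p0
  read '1': p0 → p4
  read '0': p4 → p0
  read '0': p0 → p4
  read '0': p4 → p0
  read '1': p0 → p4
  read '1': p4 → p0
  read '0': p0 → p4
  read '0': p4 → p0
  read '1': p0 → p4
  read '0': p4 → p0
  read '1': p0 → p4
  read '1': p4 → p0
  read '1': p0 → p4
  read '0': p4 → p0
  end p0, rejected

0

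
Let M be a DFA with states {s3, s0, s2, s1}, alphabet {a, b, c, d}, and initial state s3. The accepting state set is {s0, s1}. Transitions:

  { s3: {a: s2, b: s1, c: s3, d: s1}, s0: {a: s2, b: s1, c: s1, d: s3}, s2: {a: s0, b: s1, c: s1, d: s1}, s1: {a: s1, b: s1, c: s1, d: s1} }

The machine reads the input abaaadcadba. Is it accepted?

Yes

s3 → s2 → s1 → s1 → s1 → s1 → s1 → s1 → s1 → s1 → s1 → s1
End state s1 is accepting.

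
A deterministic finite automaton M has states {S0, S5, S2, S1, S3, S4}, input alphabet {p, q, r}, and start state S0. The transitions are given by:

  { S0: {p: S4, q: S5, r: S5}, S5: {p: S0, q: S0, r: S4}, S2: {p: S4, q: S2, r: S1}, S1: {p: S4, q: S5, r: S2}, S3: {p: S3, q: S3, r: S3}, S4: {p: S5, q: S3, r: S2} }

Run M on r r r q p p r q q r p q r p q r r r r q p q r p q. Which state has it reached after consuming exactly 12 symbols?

S3

start at S0
read 'r': S0 → S5
read 'r': S5 → S4
read 'r': S4 → S2
read 'q': S2 → S2
read 'p': S2 → S4
read 'p': S4 → S5
read 'r': S5 → S4
read 'q': S4 → S3
read 'q': S3 → S3
read 'r': S3 → S3
read 'p': S3 → S3
read 'q': S3 → S3
After 12 symbols: S3.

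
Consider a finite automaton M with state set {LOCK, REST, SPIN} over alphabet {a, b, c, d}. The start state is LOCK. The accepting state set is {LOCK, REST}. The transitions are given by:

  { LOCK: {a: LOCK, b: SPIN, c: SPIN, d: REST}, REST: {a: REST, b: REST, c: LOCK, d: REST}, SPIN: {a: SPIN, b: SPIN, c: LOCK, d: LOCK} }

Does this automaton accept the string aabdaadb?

Yes

start at LOCK
read 'a': LOCK → LOCK
read 'a': LOCK → LOCK
read 'b': LOCK → SPIN
read 'd': SPIN → LOCK
read 'a': LOCK → LOCK
read 'a': LOCK → LOCK
read 'd': LOCK → REST
read 'b': REST → REST
End state REST is accepting.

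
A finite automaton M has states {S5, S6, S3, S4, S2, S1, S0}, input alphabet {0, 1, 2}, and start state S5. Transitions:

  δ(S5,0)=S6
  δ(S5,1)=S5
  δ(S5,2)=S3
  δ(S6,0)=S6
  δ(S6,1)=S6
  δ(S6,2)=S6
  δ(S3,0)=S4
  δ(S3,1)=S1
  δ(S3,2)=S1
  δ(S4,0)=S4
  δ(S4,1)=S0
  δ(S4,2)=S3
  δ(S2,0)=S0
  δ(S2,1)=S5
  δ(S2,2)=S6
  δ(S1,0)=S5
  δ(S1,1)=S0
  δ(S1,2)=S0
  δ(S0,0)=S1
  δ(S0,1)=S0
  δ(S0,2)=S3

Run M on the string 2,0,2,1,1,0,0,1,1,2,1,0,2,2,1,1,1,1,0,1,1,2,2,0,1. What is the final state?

S5

S5 → S3 → S4 → S3 → S1 → S0 → S1 → S5 → S5 → S5 → S3 → S1 → S5 → S3 → S1 → S0 → S0 → S0 → S0 → S1 → S0 → S0 → S3 → S1 → S5 → S5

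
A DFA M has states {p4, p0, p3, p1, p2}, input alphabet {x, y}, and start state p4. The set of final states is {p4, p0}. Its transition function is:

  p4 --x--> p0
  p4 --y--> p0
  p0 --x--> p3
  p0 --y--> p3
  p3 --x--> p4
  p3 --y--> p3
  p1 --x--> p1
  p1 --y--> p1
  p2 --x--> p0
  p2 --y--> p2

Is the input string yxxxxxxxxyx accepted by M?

No

p4 → p0 → p3 → p4 → p0 → p3 → p4 → p0 → p3 → p4 → p0 → p3
End state p3 is not accepting.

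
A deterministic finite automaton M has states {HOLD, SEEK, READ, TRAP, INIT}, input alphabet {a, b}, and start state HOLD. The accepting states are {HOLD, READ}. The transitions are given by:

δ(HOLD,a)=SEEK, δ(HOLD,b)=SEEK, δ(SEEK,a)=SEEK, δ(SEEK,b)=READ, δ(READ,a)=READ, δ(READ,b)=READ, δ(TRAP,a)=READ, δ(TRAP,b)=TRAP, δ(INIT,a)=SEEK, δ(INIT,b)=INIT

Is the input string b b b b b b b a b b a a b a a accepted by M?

start at HOLD
read 'b': HOLD → SEEK
read 'b': SEEK → READ
read 'b': READ → READ
read 'b': READ → READ
read 'b': READ → READ
read 'b': READ → READ
read 'b': READ → READ
read 'a': READ → READ
read 'b': READ → READ
read 'b': READ → READ
read 'a': READ → READ
read 'a': READ → READ
read 'b': READ → READ
read 'a': READ → READ
read 'a': READ → READ
End state READ is accepting.

Yes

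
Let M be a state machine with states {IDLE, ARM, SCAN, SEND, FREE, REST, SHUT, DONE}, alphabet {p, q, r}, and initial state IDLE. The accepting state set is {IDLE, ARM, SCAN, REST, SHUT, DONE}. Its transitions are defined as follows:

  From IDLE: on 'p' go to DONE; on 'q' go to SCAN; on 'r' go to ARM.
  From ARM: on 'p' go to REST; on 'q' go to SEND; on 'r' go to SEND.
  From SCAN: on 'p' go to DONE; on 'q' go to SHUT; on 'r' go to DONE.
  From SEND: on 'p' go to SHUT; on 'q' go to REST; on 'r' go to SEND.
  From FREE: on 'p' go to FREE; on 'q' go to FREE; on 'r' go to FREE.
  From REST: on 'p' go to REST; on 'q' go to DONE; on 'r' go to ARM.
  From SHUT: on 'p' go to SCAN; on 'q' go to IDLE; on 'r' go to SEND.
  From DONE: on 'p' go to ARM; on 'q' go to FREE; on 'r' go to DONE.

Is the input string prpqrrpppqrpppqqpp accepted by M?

No

IDLE → DONE → DONE → ARM → SEND → SEND → SEND → SHUT → SCAN → DONE → FREE → FREE → FREE → FREE → FREE → FREE → FREE → FREE → FREE
End state FREE is not accepting.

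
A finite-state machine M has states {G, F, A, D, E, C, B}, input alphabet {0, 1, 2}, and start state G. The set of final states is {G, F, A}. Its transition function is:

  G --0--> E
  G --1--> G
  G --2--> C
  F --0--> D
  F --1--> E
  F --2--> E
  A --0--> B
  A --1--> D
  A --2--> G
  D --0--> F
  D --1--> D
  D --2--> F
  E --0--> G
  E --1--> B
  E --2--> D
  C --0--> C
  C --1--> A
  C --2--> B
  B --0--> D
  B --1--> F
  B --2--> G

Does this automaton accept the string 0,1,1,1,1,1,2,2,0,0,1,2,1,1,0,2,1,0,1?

Yes

G → E → B → F → E → B → F → E → D → F → D → D → F → E → B → D → F → E → G → G
End state G is accepting.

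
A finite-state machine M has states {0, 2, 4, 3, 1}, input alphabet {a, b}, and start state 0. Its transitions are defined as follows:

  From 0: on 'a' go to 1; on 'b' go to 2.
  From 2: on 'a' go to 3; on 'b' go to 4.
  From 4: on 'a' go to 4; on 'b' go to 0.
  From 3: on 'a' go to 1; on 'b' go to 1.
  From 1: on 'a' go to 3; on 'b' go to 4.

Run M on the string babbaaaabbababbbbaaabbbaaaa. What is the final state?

Trace: 0 -b-> 2 -a-> 3 -b-> 1 -b-> 4 -a-> 4 -a-> 4 -a-> 4 -a-> 4 -b-> 0 -b-> 2 -a-> 3 -b-> 1 -a-> 3 -b-> 1 -b-> 4 -b-> 0 -b-> 2 -a-> 3 -a-> 1 -a-> 3 -b-> 1 -b-> 4 -b-> 0 -a-> 1 -a-> 3 -a-> 1 -a-> 3

3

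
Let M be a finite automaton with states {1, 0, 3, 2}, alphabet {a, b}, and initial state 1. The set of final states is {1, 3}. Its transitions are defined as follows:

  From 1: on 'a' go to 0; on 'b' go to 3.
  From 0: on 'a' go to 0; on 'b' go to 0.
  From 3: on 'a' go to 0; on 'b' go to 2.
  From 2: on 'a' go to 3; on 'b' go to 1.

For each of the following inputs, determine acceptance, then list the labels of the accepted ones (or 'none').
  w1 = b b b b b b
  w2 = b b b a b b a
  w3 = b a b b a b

w1: 1 → 3 → 2 → 1 → 3 → 2 → 1  → end 1, accepted
w2: 1 → 3 → 2 → 1 → 0 → 0 → 0 → 0  → end 0, rejected
w3: 1 → 3 → 0 → 0 → 0 → 0 → 0  → end 0, rejected

w1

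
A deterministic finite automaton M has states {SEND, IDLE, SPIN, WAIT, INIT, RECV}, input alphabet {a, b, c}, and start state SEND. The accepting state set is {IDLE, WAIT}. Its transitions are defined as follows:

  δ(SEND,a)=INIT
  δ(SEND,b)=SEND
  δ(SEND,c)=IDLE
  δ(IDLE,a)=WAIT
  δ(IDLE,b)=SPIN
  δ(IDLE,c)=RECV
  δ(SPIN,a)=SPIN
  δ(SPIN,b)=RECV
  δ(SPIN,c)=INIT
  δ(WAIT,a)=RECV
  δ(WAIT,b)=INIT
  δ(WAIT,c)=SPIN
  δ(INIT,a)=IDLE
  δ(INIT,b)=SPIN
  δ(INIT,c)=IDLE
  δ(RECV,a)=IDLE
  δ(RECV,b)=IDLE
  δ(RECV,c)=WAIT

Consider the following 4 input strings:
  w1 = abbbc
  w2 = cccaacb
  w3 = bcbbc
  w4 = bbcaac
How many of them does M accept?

w1:
  start at SEND
  read 'a': SEND → INIT
  read 'b': INIT → SPIN
  read 'b': SPIN → RECV
  read 'b': RECV → IDLE
  read 'c': IDLE → RECV
  end RECV, rejected
w2:
  start at SEND
  read 'c': SEND → IDLE
  read 'c': IDLE → RECV
  read 'c': RECV → WAIT
  read 'a': WAIT → RECV
  read 'a': RECV → IDLE
  read 'c': IDLE → RECV
  read 'b': RECV → IDLE
  end IDLE, accepted
w3:
  start at SEND
  read 'b': SEND → SEND
  read 'c': SEND → IDLE
  read 'b': IDLE → SPIN
  read 'b': SPIN → RECV
  read 'c': RECV → WAIT
  end WAIT, accepted
w4:
  start at SEND
  read 'b': SEND → SEND
  read 'b': SEND → SEND
  read 'c': SEND → IDLE
  read 'a': IDLE → WAIT
  read 'a': WAIT → RECV
  read 'c': RECV → WAIT
  end WAIT, accepted

3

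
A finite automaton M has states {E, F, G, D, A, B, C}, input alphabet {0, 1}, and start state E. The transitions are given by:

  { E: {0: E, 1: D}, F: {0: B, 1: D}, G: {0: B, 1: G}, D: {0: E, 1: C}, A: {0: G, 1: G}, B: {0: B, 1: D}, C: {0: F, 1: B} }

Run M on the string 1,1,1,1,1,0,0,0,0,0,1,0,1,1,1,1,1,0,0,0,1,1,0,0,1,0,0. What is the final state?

E

start at E
read '1': E → D
read '1': D → C
read '1': C → B
read '1': B → D
read '1': D → C
read '0': C → F
read '0': F → B
read '0': B → B
read '0': B → B
read '0': B → B
read '1': B → D
read '0': D → E
read '1': E → D
read '1': D → C
read '1': C → B
read '1': B → D
read '1': D → C
read '0': C → F
read '0': F → B
read '0': B → B
read '1': B → D
read '1': D → C
read '0': C → F
read '0': F → B
read '1': B → D
read '0': D → E
read '0': E → E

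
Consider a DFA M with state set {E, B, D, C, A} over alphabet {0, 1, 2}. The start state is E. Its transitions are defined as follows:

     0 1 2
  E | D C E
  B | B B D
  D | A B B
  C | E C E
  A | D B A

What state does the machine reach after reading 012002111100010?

E → D → B → D → A → D → B → B → B → B → B → B → B → B → B → B

B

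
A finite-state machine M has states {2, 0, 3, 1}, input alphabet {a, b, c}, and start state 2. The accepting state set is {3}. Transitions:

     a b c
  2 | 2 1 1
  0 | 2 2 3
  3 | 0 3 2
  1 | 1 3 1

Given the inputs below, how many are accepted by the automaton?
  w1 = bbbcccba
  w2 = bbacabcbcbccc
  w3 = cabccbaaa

w1: 2 → 1 → 3 → 3 → 2 → 1 → 1 → 3 → 0  → end 0, rejected
w2: 2 → 1 → 3 → 0 → 3 → 0 → 2 → 1 → 3 → 2 → 1 → 1 → 1 → 1  → end 1, rejected
w3: 2 → 1 → 1 → 3 → 2 → 1 → 3 → 0 → 2 → 2  → end 2, rejected

0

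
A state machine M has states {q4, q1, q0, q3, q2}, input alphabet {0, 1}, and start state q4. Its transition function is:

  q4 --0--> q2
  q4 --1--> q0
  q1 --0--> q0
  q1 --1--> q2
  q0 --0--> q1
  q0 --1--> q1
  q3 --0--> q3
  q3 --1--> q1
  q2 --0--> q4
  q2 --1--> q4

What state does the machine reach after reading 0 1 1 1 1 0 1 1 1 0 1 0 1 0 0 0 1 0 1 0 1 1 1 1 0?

q2

Trace: q4 -0-> q2 -1-> q4 -1-> q0 -1-> q1 -1-> q2 -0-> q4 -1-> q0 -1-> q1 -1-> q2 -0-> q4 -1-> q0 -0-> q1 -1-> q2 -0-> q4 -0-> q2 -0-> q4 -1-> q0 -0-> q1 -1-> q2 -0-> q4 -1-> q0 -1-> q1 -1-> q2 -1-> q4 -0-> q2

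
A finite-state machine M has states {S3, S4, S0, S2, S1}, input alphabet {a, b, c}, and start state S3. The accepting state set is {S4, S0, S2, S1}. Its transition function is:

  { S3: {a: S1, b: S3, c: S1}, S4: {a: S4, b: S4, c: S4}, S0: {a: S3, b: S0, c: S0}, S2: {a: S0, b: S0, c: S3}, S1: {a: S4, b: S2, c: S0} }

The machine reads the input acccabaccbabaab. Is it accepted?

Yes

Trace: S3 -a-> S1 -c-> S0 -c-> S0 -c-> S0 -a-> S3 -b-> S3 -a-> S1 -c-> S0 -c-> S0 -b-> S0 -a-> S3 -b-> S3 -a-> S1 -a-> S4 -b-> S4
End state S4 is accepting.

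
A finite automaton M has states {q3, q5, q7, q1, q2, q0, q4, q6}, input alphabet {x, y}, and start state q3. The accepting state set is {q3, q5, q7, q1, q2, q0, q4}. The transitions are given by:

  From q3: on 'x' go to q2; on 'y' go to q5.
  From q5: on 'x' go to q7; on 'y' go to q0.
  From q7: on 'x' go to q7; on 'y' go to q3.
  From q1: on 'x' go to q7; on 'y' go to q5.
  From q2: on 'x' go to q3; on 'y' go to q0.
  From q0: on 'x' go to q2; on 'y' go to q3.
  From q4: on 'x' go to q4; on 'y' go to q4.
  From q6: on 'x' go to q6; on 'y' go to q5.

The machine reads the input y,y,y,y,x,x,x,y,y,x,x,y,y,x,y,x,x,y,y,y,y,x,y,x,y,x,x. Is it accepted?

Trace: q3 -y-> q5 -y-> q0 -y-> q3 -y-> q5 -x-> q7 -x-> q7 -x-> q7 -y-> q3 -y-> q5 -x-> q7 -x-> q7 -y-> q3 -y-> q5 -x-> q7 -y-> q3 -x-> q2 -x-> q3 -y-> q5 -y-> q0 -y-> q3 -y-> q5 -x-> q7 -y-> q3 -x-> q2 -y-> q0 -x-> q2 -x-> q3
End state q3 is accepting.

Yes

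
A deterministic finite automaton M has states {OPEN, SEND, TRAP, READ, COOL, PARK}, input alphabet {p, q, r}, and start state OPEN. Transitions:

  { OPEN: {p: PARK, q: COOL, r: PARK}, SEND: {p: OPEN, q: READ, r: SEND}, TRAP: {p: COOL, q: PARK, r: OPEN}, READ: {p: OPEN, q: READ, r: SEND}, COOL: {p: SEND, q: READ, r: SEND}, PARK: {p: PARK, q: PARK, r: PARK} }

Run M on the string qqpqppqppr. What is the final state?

PARK

start at OPEN
read 'q': OPEN → COOL
read 'q': COOL → READ
read 'p': READ → OPEN
read 'q': OPEN → COOL
read 'p': COOL → SEND
read 'p': SEND → OPEN
read 'q': OPEN → COOL
read 'p': COOL → SEND
read 'p': SEND → OPEN
read 'r': OPEN → PARK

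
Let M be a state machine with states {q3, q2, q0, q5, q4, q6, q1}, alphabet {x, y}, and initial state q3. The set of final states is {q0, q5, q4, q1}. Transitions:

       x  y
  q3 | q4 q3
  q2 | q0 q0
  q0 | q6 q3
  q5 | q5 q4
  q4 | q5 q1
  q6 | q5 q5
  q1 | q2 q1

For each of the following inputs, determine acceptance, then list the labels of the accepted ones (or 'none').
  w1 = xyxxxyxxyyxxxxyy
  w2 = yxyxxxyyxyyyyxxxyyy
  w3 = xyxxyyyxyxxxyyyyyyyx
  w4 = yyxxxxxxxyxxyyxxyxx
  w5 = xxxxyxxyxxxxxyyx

w1, w2, w4

w1:
  start at q3
  read 'x': q3 → q4
  read 'y': q4 → q1
  read 'x': q1 → q2
  read 'x': q2 → q0
  read 'x': q0 → q6
  read 'y': q6 → q5
  read 'x': q5 → q5
  read 'x': q5 → q5
  read 'y': q5 → q4
  read 'y': q4 → q1
  read 'x': q1 → q2
  read 'x': q2 → q0
  read 'x': q0 → q6
  read 'x': q6 → q5
  read 'y': q5 → q4
  read 'y': q4 → q1
  end q1, accepted
w2:
  start at q3
  read 'y': q3 → q3
  read 'x': q3 → q4
  read 'y': q4 → q1
  read 'x': q1 → q2
  read 'x': q2 → q0
  read 'x': q0 → q6
  read 'y': q6 → q5
  read 'y': q5 → q4
  read 'x': q4 → q5
  read 'y': q5 → q4
  read 'y': q4 → q1
  read 'y': q1 → q1
  read 'y': q1 → q1
  read 'x': q1 → q2
  read 'x': q2 → q0
  read 'x': q0 → q6
  read 'y': q6 → q5
  read 'y': q5 → q4
  read 'y': q4 → q1
  end q1, accepted
w3:
  start at q3
  read 'x': q3 → q4
  read 'y': q4 → q1
  read 'x': q1 → q2
  read 'x': q2 → q0
  read 'y': q0 → q3
  read 'y': q3 → q3
  read 'y': q3 → q3
  read 'x': q3 → q4
  read 'y': q4 → q1
  read 'x': q1 → q2
  read 'x': q2 → q0
  read 'x': q0 → q6
  read 'y': q6 → q5
  read 'y': q5 → q4
  read 'y': q4 → q1
  read 'y': q1 → q1
  read 'y': q1 → q1
  read 'y': q1 → q1
  read 'y': q1 → q1
  read 'x': q1 → q2
  end q2, rejected
w4:
  start at q3
  read 'y': q3 → q3
  read 'y': q3 → q3
  read 'x': q3 → q4
  read 'x': q4 → q5
  read 'x': q5 → q5
  read 'x': q5 → q5
  read 'x': q5 → q5
  read 'x': q5 → q5
  read 'x': q5 → q5
  read 'y': q5 → q4
  read 'x': q4 → q5
  read 'x': q5 → q5
  read 'y': q5 → q4
  read 'y': q4 → q1
  read 'x': q1 → q2
  read 'x': q2 → q0
  read 'y': q0 → q3
  read 'x': q3 → q4
  read 'x': q4 → q5
  end q5, accepted
w5:
  start at q3
  read 'x': q3 → q4
  read 'x': q4 → q5
  read 'x': q5 → q5
  read 'x': q5 → q5
  read 'y': q5 → q4
  read 'x': q4 → q5
  read 'x': q5 → q5
  read 'y': q5 → q4
  read 'x': q4 → q5
  read 'x': q5 → q5
  read 'x': q5 → q5
  read 'x': q5 → q5
  read 'x': q5 → q5
  read 'y': q5 → q4
  read 'y': q4 → q1
  read 'x': q1 → q2
  end q2, rejected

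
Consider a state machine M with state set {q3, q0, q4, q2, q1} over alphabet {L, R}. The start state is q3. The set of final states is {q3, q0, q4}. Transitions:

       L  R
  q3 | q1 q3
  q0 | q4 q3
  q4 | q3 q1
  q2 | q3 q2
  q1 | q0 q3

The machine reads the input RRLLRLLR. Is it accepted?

start at q3
read 'R': q3 → q3
read 'R': q3 → q3
read 'L': q3 → q1
read 'L': q1 → q0
read 'R': q0 → q3
read 'L': q3 → q1
read 'L': q1 → q0
read 'R': q0 → q3
End state q3 is accepting.

Yes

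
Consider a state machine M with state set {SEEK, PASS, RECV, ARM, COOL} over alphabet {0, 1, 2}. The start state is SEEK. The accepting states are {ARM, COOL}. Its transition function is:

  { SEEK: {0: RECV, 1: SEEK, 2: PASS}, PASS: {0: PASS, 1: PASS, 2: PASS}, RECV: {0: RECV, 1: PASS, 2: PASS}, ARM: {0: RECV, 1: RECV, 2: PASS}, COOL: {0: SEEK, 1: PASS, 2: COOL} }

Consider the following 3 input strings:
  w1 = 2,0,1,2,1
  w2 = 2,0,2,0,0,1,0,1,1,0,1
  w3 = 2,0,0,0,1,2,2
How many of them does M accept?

0

w1: SEEK → PASS → PASS → PASS → PASS → PASS  → end PASS, rejected
w2: SEEK → PASS → PASS → PASS → PASS → PASS → PASS → PASS → PASS → PASS → PASS → PASS  → end PASS, rejected
w3: SEEK → PASS → PASS → PASS → PASS → PASS → PASS → PASS  → end PASS, rejected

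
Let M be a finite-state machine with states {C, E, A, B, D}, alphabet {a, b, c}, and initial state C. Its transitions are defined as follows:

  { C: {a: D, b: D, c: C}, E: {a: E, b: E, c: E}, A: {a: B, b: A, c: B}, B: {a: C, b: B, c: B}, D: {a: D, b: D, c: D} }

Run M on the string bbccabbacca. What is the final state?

Trace: C -b-> D -b-> D -c-> D -c-> D -a-> D -b-> D -b-> D -a-> D -c-> D -c-> D -a-> D

D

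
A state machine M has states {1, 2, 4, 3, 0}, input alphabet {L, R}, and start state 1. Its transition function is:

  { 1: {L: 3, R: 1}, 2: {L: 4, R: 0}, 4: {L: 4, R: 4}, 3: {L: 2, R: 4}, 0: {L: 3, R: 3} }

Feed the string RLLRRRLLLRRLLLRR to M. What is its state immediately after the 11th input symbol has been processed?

4

start at 1
read 'R': 1 → 1
read 'L': 1 → 3
read 'L': 3 → 2
read 'R': 2 → 0
read 'R': 0 → 3
read 'R': 3 → 4
read 'L': 4 → 4
read 'L': 4 → 4
read 'L': 4 → 4
read 'R': 4 → 4
read 'R': 4 → 4
After 11 symbols: 4.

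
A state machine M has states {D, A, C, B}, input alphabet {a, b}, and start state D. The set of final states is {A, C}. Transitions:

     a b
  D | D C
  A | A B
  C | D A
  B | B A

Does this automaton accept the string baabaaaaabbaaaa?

Trace: D -b-> C -a-> D -a-> D -b-> C -a-> D -a-> D -a-> D -a-> D -a-> D -b-> C -b-> A -a-> A -a-> A -a-> A -a-> A
End state A is accepting.

Yes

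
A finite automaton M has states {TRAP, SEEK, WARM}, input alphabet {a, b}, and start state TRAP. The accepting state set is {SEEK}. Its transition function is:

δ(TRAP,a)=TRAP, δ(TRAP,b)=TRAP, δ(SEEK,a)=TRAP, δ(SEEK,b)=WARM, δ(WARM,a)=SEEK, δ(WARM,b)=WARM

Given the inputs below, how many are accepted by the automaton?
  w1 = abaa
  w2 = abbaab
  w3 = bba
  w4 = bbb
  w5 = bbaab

w1: Trace: TRAP -a-> TRAP -b-> TRAP -a-> TRAP -a-> TRAP  → end TRAP, rejected
w2: Trace: TRAP -a-> TRAP -b-> TRAP -b-> TRAP -a-> TRAP -a-> TRAP -b-> TRAP  → end TRAP, rejected
w3: Trace: TRAP -b-> TRAP -b-> TRAP -a-> TRAP  → end TRAP, rejected
w4: Trace: TRAP -b-> TRAP -b-> TRAP -b-> TRAP  → end TRAP, rejected
w5: Trace: TRAP -b-> TRAP -b-> TRAP -a-> TRAP -a-> TRAP -b-> TRAP  → end TRAP, rejected

0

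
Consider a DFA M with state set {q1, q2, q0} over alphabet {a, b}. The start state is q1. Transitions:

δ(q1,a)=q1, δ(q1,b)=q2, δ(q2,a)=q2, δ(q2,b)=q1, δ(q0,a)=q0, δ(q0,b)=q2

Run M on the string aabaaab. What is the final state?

q1 → q1 → q1 → q2 → q2 → q2 → q2 → q1

q1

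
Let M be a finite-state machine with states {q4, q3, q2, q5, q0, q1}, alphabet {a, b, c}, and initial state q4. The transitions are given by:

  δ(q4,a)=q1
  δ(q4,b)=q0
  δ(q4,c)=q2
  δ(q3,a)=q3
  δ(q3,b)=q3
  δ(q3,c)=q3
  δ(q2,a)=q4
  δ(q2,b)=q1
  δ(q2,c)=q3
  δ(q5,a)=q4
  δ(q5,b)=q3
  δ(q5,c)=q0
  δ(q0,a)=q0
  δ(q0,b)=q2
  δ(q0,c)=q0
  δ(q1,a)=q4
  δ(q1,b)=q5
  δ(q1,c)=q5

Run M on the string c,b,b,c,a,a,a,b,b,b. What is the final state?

q5

start at q4
read 'c': q4 → q2
read 'b': q2 → q1
read 'b': q1 → q5
read 'c': q5 → q0
read 'a': q0 → q0
read 'a': q0 → q0
read 'a': q0 → q0
read 'b': q0 → q2
read 'b': q2 → q1
read 'b': q1 → q5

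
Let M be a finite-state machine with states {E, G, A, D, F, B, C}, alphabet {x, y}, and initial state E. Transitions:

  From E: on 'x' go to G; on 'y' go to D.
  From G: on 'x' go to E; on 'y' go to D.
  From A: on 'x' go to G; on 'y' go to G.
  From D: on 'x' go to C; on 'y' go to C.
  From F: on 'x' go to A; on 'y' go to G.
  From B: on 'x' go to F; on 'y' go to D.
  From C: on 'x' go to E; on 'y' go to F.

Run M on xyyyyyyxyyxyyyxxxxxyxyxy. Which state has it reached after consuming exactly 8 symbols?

E

Trace: E -x-> G -y-> D -y-> C -y-> F -y-> G -y-> D -y-> C -x-> E
After 8 symbols: E.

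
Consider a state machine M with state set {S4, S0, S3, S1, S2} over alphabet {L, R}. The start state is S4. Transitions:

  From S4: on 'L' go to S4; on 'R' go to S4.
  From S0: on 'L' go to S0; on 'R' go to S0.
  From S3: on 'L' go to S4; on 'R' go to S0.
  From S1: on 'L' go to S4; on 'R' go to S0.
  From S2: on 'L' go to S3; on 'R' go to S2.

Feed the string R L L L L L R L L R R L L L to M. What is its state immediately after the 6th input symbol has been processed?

S4

start at S4
read 'R': S4 → S4
read 'L': S4 → S4
read 'L': S4 → S4
read 'L': S4 → S4
read 'L': S4 → S4
read 'L': S4 → S4
After 6 symbols: S4.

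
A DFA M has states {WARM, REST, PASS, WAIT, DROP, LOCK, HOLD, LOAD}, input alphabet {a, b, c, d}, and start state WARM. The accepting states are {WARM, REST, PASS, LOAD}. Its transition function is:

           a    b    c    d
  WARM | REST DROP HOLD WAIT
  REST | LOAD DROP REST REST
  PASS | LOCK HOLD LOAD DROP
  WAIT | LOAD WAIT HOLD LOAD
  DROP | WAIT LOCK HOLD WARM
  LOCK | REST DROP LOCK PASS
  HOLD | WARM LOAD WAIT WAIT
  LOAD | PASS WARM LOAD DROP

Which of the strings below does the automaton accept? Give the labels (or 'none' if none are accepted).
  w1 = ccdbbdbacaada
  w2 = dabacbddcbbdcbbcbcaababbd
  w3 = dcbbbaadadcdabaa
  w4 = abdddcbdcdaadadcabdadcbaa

w1, w2, w3

w1: WARM → HOLD → WAIT → LOAD → WARM → DROP → WARM → DROP → WAIT → HOLD → WARM → REST → REST → LOAD  → end LOAD, accepted
w2: WARM → WAIT → LOAD → WARM → REST → REST → DROP → WARM → WAIT → HOLD → LOAD → WARM → WAIT → HOLD → LOAD → WARM → HOLD → LOAD → LOAD → PASS → LOCK → DROP → WAIT → WAIT → WAIT → LOAD  → end LOAD, accepted
w3: WARM → WAIT → HOLD → LOAD → WARM → DROP → WAIT → LOAD → DROP → WAIT → LOAD → LOAD → DROP → WAIT → WAIT → LOAD → PASS  → end PASS, accepted
w4: WARM → REST → DROP → WARM → WAIT → LOAD → LOAD → WARM → WAIT → HOLD → WAIT → LOAD → PASS → DROP → WAIT → LOAD → LOAD → PASS → HOLD → WAIT → LOAD → DROP → HOLD → LOAD → PASS → LOCK  → end LOCK, rejected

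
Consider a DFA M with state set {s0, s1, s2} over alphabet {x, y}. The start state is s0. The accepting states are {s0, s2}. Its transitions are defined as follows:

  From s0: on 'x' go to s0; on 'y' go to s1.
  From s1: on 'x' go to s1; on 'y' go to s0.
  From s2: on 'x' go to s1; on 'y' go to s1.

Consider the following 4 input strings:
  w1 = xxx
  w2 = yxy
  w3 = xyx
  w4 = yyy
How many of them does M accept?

w1:
  start at s0
  read 'x': s0 → s0
  read 'x': s0 → s0
  read 'x': s0 → s0
  end s0, accepted
w2:
  start at s0
  read 'y': s0 → s1
  read 'x': s1 → s1
  read 'y': s1 → s0
  end s0, accepted
w3:
  start at s0
  read 'x': s0 → s0
  read 'y': s0 → s1
  read 'x': s1 → s1
  end s1, rejected
w4:
  start at s0
  read 'y': s0 → s1
  read 'y': s1 → s0
  read 'y': s0 → s1
  end s1, rejected

2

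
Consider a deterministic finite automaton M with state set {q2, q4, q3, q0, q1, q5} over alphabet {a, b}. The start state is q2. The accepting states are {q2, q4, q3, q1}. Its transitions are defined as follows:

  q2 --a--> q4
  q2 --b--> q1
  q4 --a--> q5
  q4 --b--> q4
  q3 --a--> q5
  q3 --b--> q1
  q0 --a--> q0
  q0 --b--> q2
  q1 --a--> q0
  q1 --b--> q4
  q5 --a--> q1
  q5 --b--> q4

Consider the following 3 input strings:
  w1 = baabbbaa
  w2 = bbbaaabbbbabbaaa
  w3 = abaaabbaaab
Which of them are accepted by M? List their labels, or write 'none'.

w1:
  start at q2
  read 'b': q2 → q1
  read 'a': q1 → q0
  read 'a': q0 → q0
  read 'b': q0 → q2
  read 'b': q2 → q1
  read 'b': q1 → q4
  read 'a': q4 → q5
  read 'a': q5 → q1
  end q1, accepted
w2:
  start at q2
  read 'b': q2 → q1
  read 'b': q1 → q4
  read 'b': q4 → q4
  read 'a': q4 → q5
  read 'a': q5 → q1
  read 'a': q1 → q0
  read 'b': q0 → q2
  read 'b': q2 → q1
  read 'b': q1 → q4
  read 'b': q4 → q4
  read 'a': q4 → q5
  read 'b': q5 → q4
  read 'b': q4 → q4
  read 'a': q4 → q5
  read 'a': q5 → q1
  read 'a': q1 → q0
  end q0, rejected
w3:
  start at q2
  read 'a': q2 → q4
  read 'b': q4 → q4
  read 'a': q4 → q5
  read 'a': q5 → q1
  read 'a': q1 → q0
  read 'b': q0 → q2
  read 'b': q2 → q1
  read 'a': q1 → q0
  read 'a': q0 → q0
  read 'a': q0 → q0
  read 'b': q0 → q2
  end q2, accepted

w1, w3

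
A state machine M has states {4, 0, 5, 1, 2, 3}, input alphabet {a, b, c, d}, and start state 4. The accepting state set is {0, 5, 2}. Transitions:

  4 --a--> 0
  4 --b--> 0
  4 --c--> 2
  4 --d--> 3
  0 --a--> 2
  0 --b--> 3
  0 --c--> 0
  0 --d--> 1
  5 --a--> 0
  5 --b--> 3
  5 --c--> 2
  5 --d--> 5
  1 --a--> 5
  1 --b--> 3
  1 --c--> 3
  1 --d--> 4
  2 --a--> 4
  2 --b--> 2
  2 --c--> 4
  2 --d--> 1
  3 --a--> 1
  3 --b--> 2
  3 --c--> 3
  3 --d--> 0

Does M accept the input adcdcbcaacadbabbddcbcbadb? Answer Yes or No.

Trace: 4 -a-> 0 -d-> 1 -c-> 3 -d-> 0 -c-> 0 -b-> 3 -c-> 3 -a-> 1 -a-> 5 -c-> 2 -a-> 4 -d-> 3 -b-> 2 -a-> 4 -b-> 0 -b-> 3 -d-> 0 -d-> 1 -c-> 3 -b-> 2 -c-> 4 -b-> 0 -a-> 2 -d-> 1 -b-> 3
End state 3 is not accepting.

No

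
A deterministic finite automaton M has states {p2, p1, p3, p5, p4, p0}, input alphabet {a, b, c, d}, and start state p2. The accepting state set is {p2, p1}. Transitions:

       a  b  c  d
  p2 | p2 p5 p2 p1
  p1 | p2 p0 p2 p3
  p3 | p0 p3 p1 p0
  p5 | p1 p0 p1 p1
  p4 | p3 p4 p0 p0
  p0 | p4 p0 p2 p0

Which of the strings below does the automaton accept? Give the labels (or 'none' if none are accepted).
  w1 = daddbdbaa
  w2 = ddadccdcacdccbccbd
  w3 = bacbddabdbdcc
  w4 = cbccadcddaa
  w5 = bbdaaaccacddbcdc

w1: Trace: p2 -d-> p1 -a-> p2 -d-> p1 -d-> p3 -b-> p3 -d-> p0 -b-> p0 -a-> p4 -a-> p3  → end p3, rejected
w2: Trace: p2 -d-> p1 -d-> p3 -a-> p0 -d-> p0 -c-> p2 -c-> p2 -d-> p1 -c-> p2 -a-> p2 -c-> p2 -d-> p1 -c-> p2 -c-> p2 -b-> p5 -c-> p1 -c-> p2 -b-> p5 -d-> p1  → end p1, accepted
w3: Trace: p2 -b-> p5 -a-> p1 -c-> p2 -b-> p5 -d-> p1 -d-> p3 -a-> p0 -b-> p0 -d-> p0 -b-> p0 -d-> p0 -c-> p2 -c-> p2  → end p2, accepted
w4: Trace: p2 -c-> p2 -b-> p5 -c-> p1 -c-> p2 -a-> p2 -d-> p1 -c-> p2 -d-> p1 -d-> p3 -a-> p0 -a-> p4  → end p4, rejected
w5: Trace: p2 -b-> p5 -b-> p0 -d-> p0 -a-> p4 -a-> p3 -a-> p0 -c-> p2 -c-> p2 -a-> p2 -c-> p2 -d-> p1 -d-> p3 -b-> p3 -c-> p1 -d-> p3 -c-> p1  → end p1, accepted

w2, w3, w5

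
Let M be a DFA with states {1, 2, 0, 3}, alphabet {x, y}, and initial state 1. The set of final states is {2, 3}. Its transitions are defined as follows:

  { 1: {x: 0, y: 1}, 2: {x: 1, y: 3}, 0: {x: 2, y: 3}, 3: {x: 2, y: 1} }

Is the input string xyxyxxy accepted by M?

No

Trace: 1 -x-> 0 -y-> 3 -x-> 2 -y-> 3 -x-> 2 -x-> 1 -y-> 1
End state 1 is not accepting.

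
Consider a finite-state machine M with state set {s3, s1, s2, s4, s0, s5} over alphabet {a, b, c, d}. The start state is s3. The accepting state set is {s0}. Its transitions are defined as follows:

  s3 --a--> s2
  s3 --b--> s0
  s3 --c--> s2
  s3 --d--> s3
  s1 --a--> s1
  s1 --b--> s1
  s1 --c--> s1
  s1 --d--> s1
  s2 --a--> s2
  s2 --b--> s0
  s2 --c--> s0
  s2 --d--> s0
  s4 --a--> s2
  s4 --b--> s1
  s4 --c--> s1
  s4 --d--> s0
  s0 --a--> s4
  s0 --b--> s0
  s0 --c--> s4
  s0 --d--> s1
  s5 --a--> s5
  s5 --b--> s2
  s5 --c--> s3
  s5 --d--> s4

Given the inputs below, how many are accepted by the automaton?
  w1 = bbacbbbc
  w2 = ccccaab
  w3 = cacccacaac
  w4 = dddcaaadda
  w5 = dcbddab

w1: Trace: s3 -b-> s0 -b-> s0 -a-> s4 -c-> s1 -b-> s1 -b-> s1 -b-> s1 -c-> s1  → end s1, rejected
w2: Trace: s3 -c-> s2 -c-> s0 -c-> s4 -c-> s1 -a-> s1 -a-> s1 -b-> s1  → end s1, rejected
w3: Trace: s3 -c-> s2 -a-> s2 -c-> s0 -c-> s4 -c-> s1 -a-> s1 -c-> s1 -a-> s1 -a-> s1 -c-> s1  → end s1, rejected
w4: Trace: s3 -d-> s3 -d-> s3 -d-> s3 -c-> s2 -a-> s2 -a-> s2 -a-> s2 -d-> s0 -d-> s1 -a-> s1  → end s1, rejected
w5: Trace: s3 -d-> s3 -c-> s2 -b-> s0 -d-> s1 -d-> s1 -a-> s1 -b-> s1  → end s1, rejected

0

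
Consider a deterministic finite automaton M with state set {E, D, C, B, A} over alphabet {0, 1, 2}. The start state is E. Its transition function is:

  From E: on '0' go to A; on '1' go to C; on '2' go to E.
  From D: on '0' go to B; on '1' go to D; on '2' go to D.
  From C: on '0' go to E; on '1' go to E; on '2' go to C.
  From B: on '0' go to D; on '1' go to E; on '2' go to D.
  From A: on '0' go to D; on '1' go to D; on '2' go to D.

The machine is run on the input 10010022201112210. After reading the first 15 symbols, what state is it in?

E

E → C → E → A → D → B → D → D → D → D → B → E → C → E → E → E
After 15 symbols: E.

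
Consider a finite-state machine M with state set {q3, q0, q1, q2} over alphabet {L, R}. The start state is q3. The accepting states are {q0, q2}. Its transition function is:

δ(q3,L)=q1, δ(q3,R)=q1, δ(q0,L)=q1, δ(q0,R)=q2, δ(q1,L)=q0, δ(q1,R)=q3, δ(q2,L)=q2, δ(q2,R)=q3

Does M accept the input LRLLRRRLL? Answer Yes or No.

q3 → q1 → q3 → q1 → q0 → q2 → q3 → q1 → q0 → q1
End state q1 is not accepting.

No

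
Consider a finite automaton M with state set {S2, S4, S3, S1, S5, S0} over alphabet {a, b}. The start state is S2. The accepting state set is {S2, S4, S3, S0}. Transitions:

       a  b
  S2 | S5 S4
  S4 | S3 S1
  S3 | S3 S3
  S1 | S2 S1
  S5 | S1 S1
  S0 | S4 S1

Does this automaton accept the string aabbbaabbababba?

S2 → S5 → S1 → S1 → S1 → S1 → S2 → S5 → S1 → S1 → S2 → S4 → S3 → S3 → S3 → S3
End state S3 is accepting.

Yes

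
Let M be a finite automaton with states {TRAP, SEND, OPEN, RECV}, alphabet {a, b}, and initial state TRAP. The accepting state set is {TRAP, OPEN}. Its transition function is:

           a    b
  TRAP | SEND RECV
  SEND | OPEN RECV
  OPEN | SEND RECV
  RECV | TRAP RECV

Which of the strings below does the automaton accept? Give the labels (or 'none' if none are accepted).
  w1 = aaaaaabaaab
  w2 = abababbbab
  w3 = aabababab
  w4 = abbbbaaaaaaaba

w4

w1:
  start at TRAP
  read 'a': TRAP → SEND
  read 'a': SEND → OPEN
  read 'a': OPEN → SEND
  read 'a': SEND → OPEN
  read 'a': OPEN → SEND
  read 'a': SEND → OPEN
  read 'b': OPEN → RECV
  read 'a': RECV → TRAP
  read 'a': TRAP → SEND
  read 'a': SEND → OPEN
  read 'b': OPEN → RECV
  end RECV, rejected
w2:
  start at TRAP
  read 'a': TRAP → SEND
  read 'b': SEND → RECV
  read 'a': RECV → TRAP
  read 'b': TRAP → RECV
  read 'a': RECV → TRAP
  read 'b': TRAP → RECV
  read 'b': RECV → RECV
  read 'b': RECV → RECV
  read 'a': RECV → TRAP
  read 'b': TRAP → RECV
  end RECV, rejected
w3:
  start at TRAP
  read 'a': TRAP → SEND
  read 'a': SEND → OPEN
  read 'b': OPEN → RECV
  read 'a': RECV → TRAP
  read 'b': TRAP → RECV
  read 'a': RECV → TRAP
  read 'b': TRAP → RECV
  read 'a': RECV → TRAP
  read 'b': TRAP → RECV
  end RECV, rejected
w4:
  start at TRAP
  read 'a': TRAP → SEND
  read 'b': SEND → RECV
  read 'b': RECV → RECV
  read 'b': RECV → RECV
  read 'b': RECV → RECV
  read 'a': RECV → TRAP
  read 'a': TRAP → SEND
  read 'a': SEND → OPEN
  read 'a': OPEN → SEND
  read 'a': SEND → OPEN
  read 'a': OPEN → SEND
  read 'a': SEND → OPEN
  read 'b': OPEN → RECV
  read 'a': RECV → TRAP
  end TRAP, accepted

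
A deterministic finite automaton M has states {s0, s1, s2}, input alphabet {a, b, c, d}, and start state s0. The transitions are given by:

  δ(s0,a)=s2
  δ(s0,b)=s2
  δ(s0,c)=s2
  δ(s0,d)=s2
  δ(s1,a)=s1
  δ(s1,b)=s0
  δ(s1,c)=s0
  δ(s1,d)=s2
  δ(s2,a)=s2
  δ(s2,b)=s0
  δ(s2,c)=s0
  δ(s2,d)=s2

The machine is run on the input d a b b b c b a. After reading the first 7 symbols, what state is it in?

s0

s0 → s2 → s2 → s0 → s2 → s0 → s2 → s0
After 7 symbols: s0.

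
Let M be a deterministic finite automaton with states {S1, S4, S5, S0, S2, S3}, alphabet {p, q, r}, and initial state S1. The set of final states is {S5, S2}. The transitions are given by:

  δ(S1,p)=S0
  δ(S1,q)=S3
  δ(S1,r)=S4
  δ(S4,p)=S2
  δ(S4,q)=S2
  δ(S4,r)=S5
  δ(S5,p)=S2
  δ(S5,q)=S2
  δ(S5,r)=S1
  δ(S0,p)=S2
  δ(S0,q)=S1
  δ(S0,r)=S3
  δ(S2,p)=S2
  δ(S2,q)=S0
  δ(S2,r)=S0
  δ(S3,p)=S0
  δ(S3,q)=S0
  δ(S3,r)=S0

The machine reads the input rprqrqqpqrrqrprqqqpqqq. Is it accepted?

No

Trace: S1 -r-> S4 -p-> S2 -r-> S0 -q-> S1 -r-> S4 -q-> S2 -q-> S0 -p-> S2 -q-> S0 -r-> S3 -r-> S0 -q-> S1 -r-> S4 -p-> S2 -r-> S0 -q-> S1 -q-> S3 -q-> S0 -p-> S2 -q-> S0 -q-> S1 -q-> S3
End state S3 is not accepting.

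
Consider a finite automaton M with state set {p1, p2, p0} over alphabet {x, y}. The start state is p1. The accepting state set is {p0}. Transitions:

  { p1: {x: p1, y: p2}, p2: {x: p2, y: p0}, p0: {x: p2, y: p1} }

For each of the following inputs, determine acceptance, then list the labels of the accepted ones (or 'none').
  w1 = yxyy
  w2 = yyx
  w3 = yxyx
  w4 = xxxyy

w4

w1: Trace: p1 -y-> p2 -x-> p2 -y-> p0 -y-> p1  → end p1, rejected
w2: Trace: p1 -y-> p2 -y-> p0 -x-> p2  → end p2, rejected
w3: Trace: p1 -y-> p2 -x-> p2 -y-> p0 -x-> p2  → end p2, rejected
w4: Trace: p1 -x-> p1 -x-> p1 -x-> p1 -y-> p2 -y-> p0  → end p0, accepted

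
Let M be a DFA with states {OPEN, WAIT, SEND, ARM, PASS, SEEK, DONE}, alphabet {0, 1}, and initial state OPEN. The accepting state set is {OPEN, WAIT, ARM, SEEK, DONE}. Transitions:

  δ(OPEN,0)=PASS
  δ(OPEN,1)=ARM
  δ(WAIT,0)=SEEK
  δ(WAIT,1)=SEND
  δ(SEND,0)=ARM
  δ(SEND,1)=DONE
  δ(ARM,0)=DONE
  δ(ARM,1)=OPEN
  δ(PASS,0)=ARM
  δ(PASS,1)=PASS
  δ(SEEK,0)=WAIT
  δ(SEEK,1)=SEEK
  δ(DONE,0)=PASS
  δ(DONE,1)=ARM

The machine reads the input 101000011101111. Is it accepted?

Yes

OPEN → ARM → DONE → ARM → DONE → PASS → ARM → DONE → ARM → OPEN → ARM → DONE → ARM → OPEN → ARM → OPEN
End state OPEN is accepting.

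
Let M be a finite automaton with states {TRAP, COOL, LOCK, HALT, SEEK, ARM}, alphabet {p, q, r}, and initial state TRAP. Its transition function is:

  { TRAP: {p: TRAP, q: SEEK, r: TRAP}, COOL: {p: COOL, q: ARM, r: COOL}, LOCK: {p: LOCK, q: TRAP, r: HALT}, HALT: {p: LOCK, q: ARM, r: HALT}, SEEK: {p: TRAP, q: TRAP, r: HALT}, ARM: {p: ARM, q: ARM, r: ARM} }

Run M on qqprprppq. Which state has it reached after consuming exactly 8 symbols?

TRAP → SEEK → TRAP → TRAP → TRAP → TRAP → TRAP → TRAP → TRAP
After 8 symbols: TRAP.

TRAP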